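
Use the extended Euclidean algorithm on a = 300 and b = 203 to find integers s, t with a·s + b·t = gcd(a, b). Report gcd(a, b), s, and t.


Euclidean algorithm on (300, 203) — divide until remainder is 0:
  300 = 1 · 203 + 97
  203 = 2 · 97 + 9
  97 = 10 · 9 + 7
  9 = 1 · 7 + 2
  7 = 3 · 2 + 1
  2 = 2 · 1 + 0
gcd(300, 203) = 1.
Track Bezout coefficients alongside the remainders: start with r₀ = 300 = a·1 + b·0 (s = 1, t = 0) and r₁ = 203 = a·0 + b·1 (s = 0, t = 1); each new remainder r_{k+1} = r_{k-1} − q_k·r_k inherits s_{k+1} = s_{k-1} − q_k·s_k, t_{k+1} = t_{k-1} − q_k·t_k, so r_k = a·s_k + b·t_k at every step:
  q = 1: r = 97, s = 1 − 1·0 = 1, t = 0 − 1·1 = -1  (check: 300·1 + 203·(-1) = 97)
  q = 2: r = 9, s = 0 − 2·1 = -2, t = 1 − 2·(-1) = 3  (check: 300·(-2) + 203·3 = 9)
  q = 10: r = 7, s = 1 − 10·(-2) = 21, t = -1 − 10·3 = -31  (check: 300·21 + 203·(-31) = 7)
  q = 1: r = 2, s = -2 − 1·21 = -23, t = 3 − 1·(-31) = 34  (check: 300·(-23) + 203·34 = 2)
  q = 3: r = 1, s = 21 − 3·(-23) = 90, t = -31 − 3·34 = -133  (check: 300·90 + 203·(-133) = 1)
The row with r = 1 (the gcd) gives the Bezout coefficients s = 90, t = -133.
Result: 300 · (90) + 203 · (-133) = 1.

gcd(300, 203) = 1; s = 90, t = -133 (check: 300·90 + 203·(-133) = 1).


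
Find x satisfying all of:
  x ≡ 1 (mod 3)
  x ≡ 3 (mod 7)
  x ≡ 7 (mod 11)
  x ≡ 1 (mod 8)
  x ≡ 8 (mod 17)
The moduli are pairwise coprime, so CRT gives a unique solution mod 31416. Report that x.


Product of moduli M = 3 · 7 · 11 · 8 · 17 = 31416.
Merge one congruence at a time:
  Start: x ≡ 1 (mod 3).
  Combine with x ≡ 3 (mod 7); new modulus lcm = 21.
    Write x = 1 + 3·t and substitute into x ≡ 3 (mod 7): 3·t ≡ 3 − 1 = 2 (mod 7).
    The inverse of 3 mod 7 is 5 (since 3·5 = 15 = 2·7 + 1), so t ≡ 5·2 = 10 ≡ 3 (mod 7).
    Then x = 1 + 3·3 = 10, valid modulo lcm(3, 7) = 21: x ≡ 10 (mod 21).
  Combine with x ≡ 7 (mod 11); new modulus lcm = 231.
    Write x = 10 + 21·t and substitute into x ≡ 7 (mod 11): 21·t ≡ 7 − 10 = -3 (mod 11).
    Reduce coefficients mod 11: 10·t ≡ 8 (mod 11).
    The inverse of 10 mod 11 is 10 (since 10·10 = 100 = 9·11 + 1), so t ≡ 10·8 = 80 ≡ 3 (mod 11).
    Then x = 10 + 21·3 = 73, valid modulo lcm(21, 11) = 231: x ≡ 73 (mod 231).
  Combine with x ≡ 1 (mod 8); new modulus lcm = 1848.
    Write x = 73 + 231·t and substitute into x ≡ 1 (mod 8): 231·t ≡ 1 − 73 = -72 (mod 8).
    Reduce coefficients mod 8: 7·t ≡ 0 (mod 8).
    The inverse of 7 mod 8 is 7 (since 7·7 = 49 = 6·8 + 1), so t ≡ 7·0 = 0 ≡ 0 (mod 8).
    Then x = 73 + 231·0 = 73, valid modulo lcm(231, 8) = 1848: x ≡ 73 (mod 1848).
  Combine with x ≡ 8 (mod 17); new modulus lcm = 31416.
    Write x = 73 + 1848·t and substitute into x ≡ 8 (mod 17): 1848·t ≡ 8 − 73 = -65 (mod 17).
    Reduce coefficients mod 17: 12·t ≡ 3 (mod 17).
    The inverse of 12 mod 17 is 10 (since 12·10 = 120 = 7·17 + 1), so t ≡ 10·3 = 30 ≡ 13 (mod 17).
    Then x = 73 + 1848·13 = 24097, valid modulo lcm(1848, 17) = 31416: x ≡ 24097 (mod 31416).
Verify against each original: 24097 mod 3 = 1, 24097 mod 7 = 3, 24097 mod 11 = 7, 24097 mod 8 = 1, 24097 mod 17 = 8.

x ≡ 24097 (mod 31416).


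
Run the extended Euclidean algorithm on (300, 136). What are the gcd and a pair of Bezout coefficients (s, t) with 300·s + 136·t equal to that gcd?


Euclidean algorithm on (300, 136) — divide until remainder is 0:
  300 = 2 · 136 + 28
  136 = 4 · 28 + 24
  28 = 1 · 24 + 4
  24 = 6 · 4 + 0
gcd(300, 136) = 4.
Track Bezout coefficients alongside the remainders: start with r₀ = 300 = a·1 + b·0 (s = 1, t = 0) and r₁ = 136 = a·0 + b·1 (s = 0, t = 1); each new remainder r_{k+1} = r_{k-1} − q_k·r_k inherits s_{k+1} = s_{k-1} − q_k·s_k, t_{k+1} = t_{k-1} − q_k·t_k, so r_k = a·s_k + b·t_k at every step:
  q = 2: r = 28, s = 1 − 2·0 = 1, t = 0 − 2·1 = -2  (check: 300·1 + 136·(-2) = 28)
  q = 4: r = 24, s = 0 − 4·1 = -4, t = 1 − 4·(-2) = 9  (check: 300·(-4) + 136·9 = 24)
  q = 1: r = 4, s = 1 − 1·(-4) = 5, t = -2 − 1·9 = -11  (check: 300·5 + 136·(-11) = 4)
The row with r = 4 (the gcd) gives the Bezout coefficients s = 5, t = -11.
Result: 300 · (5) + 136 · (-11) = 4.

gcd(300, 136) = 4; s = 5, t = -11 (check: 300·5 + 136·(-11) = 4).


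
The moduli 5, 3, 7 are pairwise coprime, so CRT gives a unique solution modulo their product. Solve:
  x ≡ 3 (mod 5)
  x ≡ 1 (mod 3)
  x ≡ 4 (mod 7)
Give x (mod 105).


Moduli 5, 3, 7 are pairwise coprime; by CRT there is a unique solution modulo M = 5 · 3 · 7 = 105.
Solve pairwise, accumulating the modulus:
  Start with x ≡ 3 (mod 5).
  Combine with x ≡ 1 (mod 3): since gcd(5, 3) = 1, we get a unique residue mod 15.
    Write x = 3 + 5·t and substitute into x ≡ 1 (mod 3): 5·t ≡ 1 − 3 = -2 (mod 3).
    Reduce coefficients mod 3: 2·t ≡ 1 (mod 3).
    The inverse of 2 mod 3 is 2 (since 2·2 = 4 = 1·3 + 1), so t ≡ 2·1 = 2 ≡ 2 (mod 3).
    Then x = 3 + 5·2 = 13, valid modulo lcm(5, 3) = 15: x ≡ 13 (mod 15).
  Combine with x ≡ 4 (mod 7): since gcd(15, 7) = 1, we get a unique residue mod 105.
    Write x = 13 + 15·t and substitute into x ≡ 4 (mod 7): 15·t ≡ 4 − 13 = -9 (mod 7).
    Reduce coefficients mod 7: 1·t ≡ 5 (mod 7).
    So t ≡ 5 (mod 7).
    Then x = 13 + 15·5 = 88, valid modulo lcm(15, 7) = 105: x ≡ 88 (mod 105).
Verify: 88 mod 5 = 3 ✓, 88 mod 3 = 1 ✓, 88 mod 7 = 4 ✓.

x ≡ 88 (mod 105).


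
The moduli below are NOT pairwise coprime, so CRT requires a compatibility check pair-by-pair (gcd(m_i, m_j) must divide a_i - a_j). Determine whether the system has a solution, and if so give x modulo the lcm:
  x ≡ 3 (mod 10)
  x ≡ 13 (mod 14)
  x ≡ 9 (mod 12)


Moduli 10, 14, 12 are not pairwise coprime, so CRT works modulo lcm(m_i) when all pairwise compatibility conditions hold.
Pairwise compatibility: gcd(m_i, m_j) must divide a_i - a_j for every pair.
Merge one congruence at a time:
  Start: x ≡ 3 (mod 10).
  Combine with x ≡ 13 (mod 14): gcd(10, 14) = 2; 13 - 3 = 10, which IS divisible by 2, so compatible.
    Write x = 3 + 10·t and substitute into x ≡ 13 (mod 14): 10·t ≡ 13 − 3 = 10 (mod 14).
    Divide the congruence (and modulus) by g = 2: 5·t ≡ 5 (mod 7).
    The inverse of 5 mod 7 is 3 (since 5·3 = 15 = 2·7 + 1), so t ≡ 3·5 = 15 ≡ 1 (mod 7).
    Then x = 3 + 10·1 = 13, valid modulo lcm(10, 14) = 70: x ≡ 13 (mod 70).
  Combine with x ≡ 9 (mod 12): gcd(70, 12) = 2; 9 - 13 = -4, which IS divisible by 2, so compatible.
    Write x = 13 + 70·t and substitute into x ≡ 9 (mod 12): 70·t ≡ 9 − 13 = -4 (mod 12).
    Divide the congruence (and modulus) by g = 2: 35·t ≡ -2 (mod 6).
    Reduce coefficients mod 6: 5·t ≡ 4 (mod 6).
    The inverse of 5 mod 6 is 5 (since 5·5 = 25 = 4·6 + 1), so t ≡ 5·4 = 20 ≡ 2 (mod 6).
    Then x = 13 + 70·2 = 153, valid modulo lcm(70, 12) = 420: x ≡ 153 (mod 420).
Verify: 153 mod 10 = 3, 153 mod 14 = 13, 153 mod 12 = 9.

x ≡ 153 (mod 420).


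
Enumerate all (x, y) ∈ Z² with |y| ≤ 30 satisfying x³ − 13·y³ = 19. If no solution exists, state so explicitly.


The equation is x³ - 13y³ = 19. For fixed y, x³ = 13·y³ + 19, so a solution requires the RHS to be a perfect cube.
Strategy: iterate y from -30 to 30, compute RHS = 13·y³ + 19, and check whether it is a (positive or negative) perfect cube.
Check small values of y:
  y = 0: RHS = 19 is not a perfect cube.
  y = 1: RHS = 32 is not a perfect cube.
  y = -1: RHS = 6 is not a perfect cube.
  y = 2: RHS = 123 is not a perfect cube.
  y = -2: RHS = -85 is not a perfect cube.
  y = 3: RHS = 370 is not a perfect cube.
  y = -3: RHS = -332 is not a perfect cube.
Continuing the search up to |y| = 30 finds no solutions either.
No (x, y) in the scanned range satisfies the equation.

No integer solutions with |y| ≤ 30.


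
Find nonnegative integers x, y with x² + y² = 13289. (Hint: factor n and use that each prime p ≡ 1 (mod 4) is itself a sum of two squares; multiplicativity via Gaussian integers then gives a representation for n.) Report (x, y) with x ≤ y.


Step 1: Factor n = 13289 = 97 · 137.
Step 2: Check the mod-4 condition on each prime factor: 97 ≡ 1 (mod 4), exponent 1; 137 ≡ 1 (mod 4), exponent 1.
All primes ≡ 3 (mod 4) appear to even exponent (or don't appear), so by the two-squares theorem n IS expressible as a sum of two squares.
Step 3: Build a representation. Here n = 97 · 137 is a product of primes ≡ 1 (mod 4). Each prime p ≡ 1 (mod 4) is itself a sum of two squares; find a² by testing p − a² for a perfect square:
  97: 97 − 1² = 96, 97 − 2² = 93, 97 − 3² = 88, 97 − 4² = 81 = 9² ⇒ 97 = 4² + 9².
  137: 137 − 1² = 136, 137 − 2² = 133, 137 − 3² = 128, 137 − 4² = 121 = 11² ⇒ 137 = 4² + 11².
  Combine using the Brahmagupta–Fibonacci identity (a² + b²)(c² + d²) = (ac − bd)² + (ad + bc)² = (ac + bd)² + (ad − bc)²:
  97 · 137 = 13289: from (4² + 9²)(4² + 11²), take (4·4 − 9·11, 4·11 + 9·4) = (16 − 99, 44 + 36) = (-83, 80); dropping signs (only squares matter) gives (83, 80); check 83² + 80² = 6889 + 6400 = 13289 ✓.
Step 4: Order so x ≤ y and verify: 80² + 83² = 6400 + 6889 = 13289 = n. ✓

n = 13289 = 80² + 83² (one valid representation with x ≤ y).


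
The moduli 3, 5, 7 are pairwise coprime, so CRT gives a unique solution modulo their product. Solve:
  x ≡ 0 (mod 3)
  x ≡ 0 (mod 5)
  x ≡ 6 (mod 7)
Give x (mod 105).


Moduli 3, 5, 7 are pairwise coprime; by CRT there is a unique solution modulo M = 3 · 5 · 7 = 105.
Solve pairwise, accumulating the modulus:
  Start with x ≡ 0 (mod 3).
  Combine with x ≡ 0 (mod 5): since gcd(3, 5) = 1, we get a unique residue mod 15.
    Write x = 0 + 3·t and substitute into x ≡ 0 (mod 5): 3·t ≡ 0 − 0 = 0 (mod 5).
    The inverse of 3 mod 5 is 2 (since 3·2 = 6 = 1·5 + 1), so t ≡ 2·0 = 0 ≡ 0 (mod 5).
    Then x = 0 + 3·0 = 0, valid modulo lcm(3, 5) = 15: x ≡ 0 (mod 15).
  Combine with x ≡ 6 (mod 7): since gcd(15, 7) = 1, we get a unique residue mod 105.
    Write x = 0 + 15·t and substitute into x ≡ 6 (mod 7): 15·t ≡ 6 − 0 = 6 (mod 7).
    Reduce coefficients mod 7: 1·t ≡ 6 (mod 7).
    So t ≡ 6 (mod 7).
    Then x = 0 + 15·6 = 90, valid modulo lcm(15, 7) = 105: x ≡ 90 (mod 105).
Verify: 90 mod 3 = 0 ✓, 90 mod 5 = 0 ✓, 90 mod 7 = 6 ✓.

x ≡ 90 (mod 105).


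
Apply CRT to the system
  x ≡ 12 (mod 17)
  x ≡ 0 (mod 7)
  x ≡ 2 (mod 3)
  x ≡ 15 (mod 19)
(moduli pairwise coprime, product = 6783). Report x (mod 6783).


Product of moduli M = 17 · 7 · 3 · 19 = 6783.
Merge one congruence at a time:
  Start: x ≡ 12 (mod 17).
  Combine with x ≡ 0 (mod 7); new modulus lcm = 119.
    Write x = 12 + 17·t and substitute into x ≡ 0 (mod 7): 17·t ≡ 0 − 12 = -12 (mod 7).
    Reduce coefficients mod 7: 3·t ≡ 2 (mod 7).
    The inverse of 3 mod 7 is 5 (since 3·5 = 15 = 2·7 + 1), so t ≡ 5·2 = 10 ≡ 3 (mod 7).
    Then x = 12 + 17·3 = 63, valid modulo lcm(17, 7) = 119: x ≡ 63 (mod 119).
  Combine with x ≡ 2 (mod 3); new modulus lcm = 357.
    Write x = 63 + 119·t and substitute into x ≡ 2 (mod 3): 119·t ≡ 2 − 63 = -61 (mod 3).
    Reduce coefficients mod 3: 2·t ≡ 2 (mod 3).
    The inverse of 2 mod 3 is 2 (since 2·2 = 4 = 1·3 + 1), so t ≡ 2·2 = 4 ≡ 1 (mod 3).
    Then x = 63 + 119·1 = 182, valid modulo lcm(119, 3) = 357: x ≡ 182 (mod 357).
  Combine with x ≡ 15 (mod 19); new modulus lcm = 6783.
    Write x = 182 + 357·t and substitute into x ≡ 15 (mod 19): 357·t ≡ 15 − 182 = -167 (mod 19).
    Reduce coefficients mod 19: 15·t ≡ 4 (mod 19).
    The inverse of 15 mod 19 is 14 (since 15·14 = 210 = 11·19 + 1), so t ≡ 14·4 = 56 ≡ 18 (mod 19).
    Then x = 182 + 357·18 = 6608, valid modulo lcm(357, 19) = 6783: x ≡ 6608 (mod 6783).
Verify against each original: 6608 mod 17 = 12, 6608 mod 7 = 0, 6608 mod 3 = 2, 6608 mod 19 = 15.

x ≡ 6608 (mod 6783).


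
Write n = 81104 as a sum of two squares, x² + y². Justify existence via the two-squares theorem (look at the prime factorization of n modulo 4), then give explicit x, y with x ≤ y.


Step 1: Factor n = 81104 = 2^4 · 37 · 137.
Step 2: Check the mod-4 condition on each prime factor: 2 = 2 (special); 37 ≡ 1 (mod 4), exponent 1; 137 ≡ 1 (mod 4), exponent 1.
All primes ≡ 3 (mod 4) appear to even exponent (or don't appear), so by the two-squares theorem n IS expressible as a sum of two squares.
Step 3: Build a representation. Group n = k² · m with k = 4 and m = 37 · 137 = 5069 (a product of primes ≡ 1 (mod 4)); a representation of m scales to one of n via (k·x)² + (k·y)² = k²(x² + y²). Each prime p ≡ 1 (mod 4) is itself a sum of two squares; find a² by testing p − a² for a perfect square:
  37: 37 − 1² = 36 = 6² ⇒ 37 = 1² + 6².
  137: 137 − 1² = 136, 137 − 2² = 133, 137 − 3² = 128, 137 − 4² = 121 = 11² ⇒ 137 = 4² + 11².
  Combine using the Brahmagupta–Fibonacci identity (a² + b²)(c² + d²) = (ac − bd)² + (ad + bc)² = (ac + bd)² + (ad − bc)²:
  37 · 137 = 5069: from (1² + 6²)(4² + 11²), take (1·4 − 6·11, 1·11 + 6·4) = (4 − 66, 11 + 24) = (-62, 35); dropping signs (only squares matter) gives (62, 35); check 62² + 35² = 3844 + 1225 = 5069 ✓.
  Scale by k = 4: (4·62, 4·35) = (248, 140).
Step 4: Order so x ≤ y and verify: 140² + 248² = 19600 + 61504 = 81104 = n. ✓

n = 81104 = 140² + 248² (one valid representation with x ≤ y).


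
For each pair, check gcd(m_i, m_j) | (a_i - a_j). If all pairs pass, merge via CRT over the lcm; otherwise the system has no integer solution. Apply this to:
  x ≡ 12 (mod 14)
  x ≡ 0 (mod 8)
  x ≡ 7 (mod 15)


Moduli 14, 8, 15 are not pairwise coprime, so CRT works modulo lcm(m_i) when all pairwise compatibility conditions hold.
Pairwise compatibility: gcd(m_i, m_j) must divide a_i - a_j for every pair.
Merge one congruence at a time:
  Start: x ≡ 12 (mod 14).
  Combine with x ≡ 0 (mod 8): gcd(14, 8) = 2; 0 - 12 = -12, which IS divisible by 2, so compatible.
    Write x = 12 + 14·t and substitute into x ≡ 0 (mod 8): 14·t ≡ 0 − 12 = -12 (mod 8).
    Divide the congruence (and modulus) by g = 2: 7·t ≡ -6 (mod 4).
    Reduce coefficients mod 4: 3·t ≡ 2 (mod 4).
    The inverse of 3 mod 4 is 3 (since 3·3 = 9 = 2·4 + 1), so t ≡ 3·2 = 6 ≡ 2 (mod 4).
    Then x = 12 + 14·2 = 40, valid modulo lcm(14, 8) = 56: x ≡ 40 (mod 56).
  Combine with x ≡ 7 (mod 15): gcd(56, 15) = 1; 7 - 40 = -33, which IS divisible by 1, so compatible.
    Write x = 40 + 56·t and substitute into x ≡ 7 (mod 15): 56·t ≡ 7 − 40 = -33 (mod 15).
    Reduce coefficients mod 15: 11·t ≡ 12 (mod 15).
    The inverse of 11 mod 15 is 11 (since 11·11 = 121 = 8·15 + 1), so t ≡ 11·12 = 132 ≡ 12 (mod 15).
    Then x = 40 + 56·12 = 712, valid modulo lcm(56, 15) = 840: x ≡ 712 (mod 840).
Verify: 712 mod 14 = 12, 712 mod 8 = 0, 712 mod 15 = 7.

x ≡ 712 (mod 840).


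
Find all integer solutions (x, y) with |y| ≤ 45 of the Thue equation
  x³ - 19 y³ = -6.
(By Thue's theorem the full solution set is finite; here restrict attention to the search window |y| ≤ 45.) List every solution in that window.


The equation is x³ - 19y³ = -6. For fixed y, x³ = 19·y³ − 6, so a solution requires the RHS to be a perfect cube.
Strategy: iterate y from -45 to 45, compute RHS = 19·y³ − 6, and check whether it is a (positive or negative) perfect cube.
Check small values of y:
  y = 0: RHS = -6 is not a perfect cube.
  y = 1: RHS = 13 is not a perfect cube.
  y = -1: RHS = -25 is not a perfect cube.
  y = 2: RHS = 146 is not a perfect cube.
  y = -2: RHS = -158 is not a perfect cube.
  y = 3: RHS = 507 is not a perfect cube.
  y = -3: RHS = -519 is not a perfect cube.
Continuing the search up to |y| = 45 finds no solutions either.
No (x, y) in the scanned range satisfies the equation.

No integer solutions with |y| ≤ 45.


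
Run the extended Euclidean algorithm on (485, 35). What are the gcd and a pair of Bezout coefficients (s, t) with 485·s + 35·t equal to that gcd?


Euclidean algorithm on (485, 35) — divide until remainder is 0:
  485 = 13 · 35 + 30
  35 = 1 · 30 + 5
  30 = 6 · 5 + 0
gcd(485, 35) = 5.
Track Bezout coefficients alongside the remainders: start with r₀ = 485 = a·1 + b·0 (s = 1, t = 0) and r₁ = 35 = a·0 + b·1 (s = 0, t = 1); each new remainder r_{k+1} = r_{k-1} − q_k·r_k inherits s_{k+1} = s_{k-1} − q_k·s_k, t_{k+1} = t_{k-1} − q_k·t_k, so r_k = a·s_k + b·t_k at every step:
  q = 13: r = 30, s = 1 − 13·0 = 1, t = 0 − 13·1 = -13  (check: 485·1 + 35·(-13) = 30)
  q = 1: r = 5, s = 0 − 1·1 = -1, t = 1 − 1·(-13) = 14  (check: 485·(-1) + 35·14 = 5)
The row with r = 5 (the gcd) gives the Bezout coefficients s = -1, t = 14.
Result: 485 · (-1) + 35 · (14) = 5.

gcd(485, 35) = 5; s = -1, t = 14 (check: 485·(-1) + 35·14 = 5).


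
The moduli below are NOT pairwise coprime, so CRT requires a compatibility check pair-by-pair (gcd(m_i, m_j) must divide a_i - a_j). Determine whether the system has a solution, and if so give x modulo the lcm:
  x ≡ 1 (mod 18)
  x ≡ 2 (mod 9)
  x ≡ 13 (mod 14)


Moduli 18, 9, 14 are not pairwise coprime, so CRT works modulo lcm(m_i) when all pairwise compatibility conditions hold.
Pairwise compatibility: gcd(m_i, m_j) must divide a_i - a_j for every pair.
Merge one congruence at a time:
  Start: x ≡ 1 (mod 18).
  Combine with x ≡ 2 (mod 9): gcd(18, 9) = 9, and 2 - 1 = 1 is NOT divisible by 9.
    ⇒ system is inconsistent (no integer solution).

No solution (the system is inconsistent).


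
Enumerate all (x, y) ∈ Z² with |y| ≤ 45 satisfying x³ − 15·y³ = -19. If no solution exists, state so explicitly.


The equation is x³ - 15y³ = -19. For fixed y, x³ = 15·y³ − 19, so a solution requires the RHS to be a perfect cube.
Strategy: iterate y from -45 to 45, compute RHS = 15·y³ − 19, and check whether it is a (positive or negative) perfect cube.
Check small values of y:
  y = 0: RHS = -19 is not a perfect cube.
  y = 1: RHS = -4 is not a perfect cube.
  y = -1: RHS = -34 is not a perfect cube.
  y = 2: RHS = 101 is not a perfect cube.
  y = -2: RHS = -139 is not a perfect cube.
  y = 3: RHS = 386 is not a perfect cube.
  y = -3: RHS = -424 is not a perfect cube.
Continuing the search up to |y| = 45 finds no solutions either.
No (x, y) in the scanned range satisfies the equation.

No integer solutions with |y| ≤ 45.


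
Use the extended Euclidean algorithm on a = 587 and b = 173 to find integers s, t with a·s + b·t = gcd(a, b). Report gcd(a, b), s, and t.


Euclidean algorithm on (587, 173) — divide until remainder is 0:
  587 = 3 · 173 + 68
  173 = 2 · 68 + 37
  68 = 1 · 37 + 31
  37 = 1 · 31 + 6
  31 = 5 · 6 + 1
  6 = 6 · 1 + 0
gcd(587, 173) = 1.
Track Bezout coefficients alongside the remainders: start with r₀ = 587 = a·1 + b·0 (s = 1, t = 0) and r₁ = 173 = a·0 + b·1 (s = 0, t = 1); each new remainder r_{k+1} = r_{k-1} − q_k·r_k inherits s_{k+1} = s_{k-1} − q_k·s_k, t_{k+1} = t_{k-1} − q_k·t_k, so r_k = a·s_k + b·t_k at every step:
  q = 3: r = 68, s = 1 − 3·0 = 1, t = 0 − 3·1 = -3  (check: 587·1 + 173·(-3) = 68)
  q = 2: r = 37, s = 0 − 2·1 = -2, t = 1 − 2·(-3) = 7  (check: 587·(-2) + 173·7 = 37)
  q = 1: r = 31, s = 1 − 1·(-2) = 3, t = -3 − 1·7 = -10  (check: 587·3 + 173·(-10) = 31)
  q = 1: r = 6, s = -2 − 1·3 = -5, t = 7 − 1·(-10) = 17  (check: 587·(-5) + 173·17 = 6)
  q = 5: r = 1, s = 3 − 5·(-5) = 28, t = -10 − 5·17 = -95  (check: 587·28 + 173·(-95) = 1)
The row with r = 1 (the gcd) gives the Bezout coefficients s = 28, t = -95.
Result: 587 · (28) + 173 · (-95) = 1.

gcd(587, 173) = 1; s = 28, t = -95 (check: 587·28 + 173·(-95) = 1).


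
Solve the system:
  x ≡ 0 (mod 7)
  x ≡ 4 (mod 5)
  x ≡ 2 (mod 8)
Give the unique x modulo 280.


Moduli 7, 5, 8 are pairwise coprime; by CRT there is a unique solution modulo M = 7 · 5 · 8 = 280.
Solve pairwise, accumulating the modulus:
  Start with x ≡ 0 (mod 7).
  Combine with x ≡ 4 (mod 5): since gcd(7, 5) = 1, we get a unique residue mod 35.
    Write x = 0 + 7·t and substitute into x ≡ 4 (mod 5): 7·t ≡ 4 − 0 = 4 (mod 5).
    Reduce coefficients mod 5: 2·t ≡ 4 (mod 5).
    The inverse of 2 mod 5 is 3 (since 2·3 = 6 = 1·5 + 1), so t ≡ 3·4 = 12 ≡ 2 (mod 5).
    Then x = 0 + 7·2 = 14, valid modulo lcm(7, 5) = 35: x ≡ 14 (mod 35).
  Combine with x ≡ 2 (mod 8): since gcd(35, 8) = 1, we get a unique residue mod 280.
    Write x = 14 + 35·t and substitute into x ≡ 2 (mod 8): 35·t ≡ 2 − 14 = -12 (mod 8).
    Reduce coefficients mod 8: 3·t ≡ 4 (mod 8).
    The inverse of 3 mod 8 is 3 (since 3·3 = 9 = 1·8 + 1), so t ≡ 3·4 = 12 ≡ 4 (mod 8).
    Then x = 14 + 35·4 = 154, valid modulo lcm(35, 8) = 280: x ≡ 154 (mod 280).
Verify: 154 mod 7 = 0 ✓, 154 mod 5 = 4 ✓, 154 mod 8 = 2 ✓.

x ≡ 154 (mod 280).


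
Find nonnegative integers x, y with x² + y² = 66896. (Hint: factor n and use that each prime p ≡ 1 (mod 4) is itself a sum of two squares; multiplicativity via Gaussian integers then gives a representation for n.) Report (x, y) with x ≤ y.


Step 1: Factor n = 66896 = 2^4 · 37 · 113.
Step 2: Check the mod-4 condition on each prime factor: 2 = 2 (special); 37 ≡ 1 (mod 4), exponent 1; 113 ≡ 1 (mod 4), exponent 1.
All primes ≡ 3 (mod 4) appear to even exponent (or don't appear), so by the two-squares theorem n IS expressible as a sum of two squares.
Step 3: Build a representation. Group n = k² · m with k = 4 and m = 37 · 113 = 4181 (a product of primes ≡ 1 (mod 4)); a representation of m scales to one of n via (k·x)² + (k·y)² = k²(x² + y²). Each prime p ≡ 1 (mod 4) is itself a sum of two squares; find a² by testing p − a² for a perfect square:
  37: 37 − 1² = 36 = 6² ⇒ 37 = 1² + 6².
  113: 113 − 1² = 112, 113 − 2² = 109, 113 − 3² = 104, 113 − 4² = 97, 113 − 5² = 88, 113 − 6² = 77, 113 − 7² = 64 = 8² ⇒ 113 = 7² + 8².
  Combine using the Brahmagupta–Fibonacci identity (a² + b²)(c² + d²) = (ac − bd)² + (ad + bc)² = (ac + bd)² + (ad − bc)²:
  37 · 113 = 4181: from (1² + 6²)(7² + 8²), take (1·7 − 6·8, 1·8 + 6·7) = (7 − 48, 8 + 42) = (-41, 50); dropping signs (only squares matter) gives (41, 50); check 41² + 50² = 1681 + 2500 = 4181 ✓.
  Scale by k = 4: (4·41, 4·50) = (164, 200).
Step 4: Order so x ≤ y and verify: 164² + 200² = 26896 + 40000 = 66896 = n. ✓

n = 66896 = 164² + 200² (one valid representation with x ≤ y).


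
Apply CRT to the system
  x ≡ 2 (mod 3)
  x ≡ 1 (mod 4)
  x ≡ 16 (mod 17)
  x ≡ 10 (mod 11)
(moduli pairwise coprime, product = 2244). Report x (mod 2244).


Product of moduli M = 3 · 4 · 17 · 11 = 2244.
Merge one congruence at a time:
  Start: x ≡ 2 (mod 3).
  Combine with x ≡ 1 (mod 4); new modulus lcm = 12.
    Write x = 2 + 3·t and substitute into x ≡ 1 (mod 4): 3·t ≡ 1 − 2 = -1 (mod 4).
    Reduce coefficients mod 4: 3·t ≡ 3 (mod 4).
    The inverse of 3 mod 4 is 3 (since 3·3 = 9 = 2·4 + 1), so t ≡ 3·3 = 9 ≡ 1 (mod 4).
    Then x = 2 + 3·1 = 5, valid modulo lcm(3, 4) = 12: x ≡ 5 (mod 12).
  Combine with x ≡ 16 (mod 17); new modulus lcm = 204.
    Write x = 5 + 12·t and substitute into x ≡ 16 (mod 17): 12·t ≡ 16 − 5 = 11 (mod 17).
    The inverse of 12 mod 17 is 10 (since 12·10 = 120 = 7·17 + 1), so t ≡ 10·11 = 110 ≡ 8 (mod 17).
    Then x = 5 + 12·8 = 101, valid modulo lcm(12, 17) = 204: x ≡ 101 (mod 204).
  Combine with x ≡ 10 (mod 11); new modulus lcm = 2244.
    Write x = 101 + 204·t and substitute into x ≡ 10 (mod 11): 204·t ≡ 10 − 101 = -91 (mod 11).
    Reduce coefficients mod 11: 6·t ≡ 8 (mod 11).
    The inverse of 6 mod 11 is 2 (since 6·2 = 12 = 1·11 + 1), so t ≡ 2·8 = 16 ≡ 5 (mod 11).
    Then x = 101 + 204·5 = 1121, valid modulo lcm(204, 11) = 2244: x ≡ 1121 (mod 2244).
Verify against each original: 1121 mod 3 = 2, 1121 mod 4 = 1, 1121 mod 17 = 16, 1121 mod 11 = 10.

x ≡ 1121 (mod 2244).


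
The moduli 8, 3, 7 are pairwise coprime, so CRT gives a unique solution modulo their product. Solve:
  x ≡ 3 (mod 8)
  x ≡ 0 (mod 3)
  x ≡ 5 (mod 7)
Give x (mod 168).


Moduli 8, 3, 7 are pairwise coprime; by CRT there is a unique solution modulo M = 8 · 3 · 7 = 168.
Solve pairwise, accumulating the modulus:
  Start with x ≡ 3 (mod 8).
  Combine with x ≡ 0 (mod 3): since gcd(8, 3) = 1, we get a unique residue mod 24.
    Write x = 3 + 8·t and substitute into x ≡ 0 (mod 3): 8·t ≡ 0 − 3 = -3 (mod 3).
    Reduce coefficients mod 3: 2·t ≡ 0 (mod 3).
    The inverse of 2 mod 3 is 2 (since 2·2 = 4 = 1·3 + 1), so t ≡ 2·0 = 0 ≡ 0 (mod 3).
    Then x = 3 + 8·0 = 3, valid modulo lcm(8, 3) = 24: x ≡ 3 (mod 24).
  Combine with x ≡ 5 (mod 7): since gcd(24, 7) = 1, we get a unique residue mod 168.
    Write x = 3 + 24·t and substitute into x ≡ 5 (mod 7): 24·t ≡ 5 − 3 = 2 (mod 7).
    Reduce coefficients mod 7: 3·t ≡ 2 (mod 7).
    The inverse of 3 mod 7 is 5 (since 3·5 = 15 = 2·7 + 1), so t ≡ 5·2 = 10 ≡ 3 (mod 7).
    Then x = 3 + 24·3 = 75, valid modulo lcm(24, 7) = 168: x ≡ 75 (mod 168).
Verify: 75 mod 8 = 3 ✓, 75 mod 3 = 0 ✓, 75 mod 7 = 5 ✓.

x ≡ 75 (mod 168).


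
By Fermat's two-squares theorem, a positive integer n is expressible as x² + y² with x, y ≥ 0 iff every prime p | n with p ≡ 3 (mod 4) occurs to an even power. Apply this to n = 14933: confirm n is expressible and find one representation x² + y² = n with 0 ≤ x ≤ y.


Step 1: Factor n = 14933 = 109 · 137.
Step 2: Check the mod-4 condition on each prime factor: 109 ≡ 1 (mod 4), exponent 1; 137 ≡ 1 (mod 4), exponent 1.
All primes ≡ 3 (mod 4) appear to even exponent (or don't appear), so by the two-squares theorem n IS expressible as a sum of two squares.
Step 3: Build a representation. Here n = 109 · 137 is a product of primes ≡ 1 (mod 4). Each prime p ≡ 1 (mod 4) is itself a sum of two squares; find a² by testing p − a² for a perfect square:
  109: 109 − 1² = 108, 109 − 2² = 105, 109 − 3² = 100 = 10² ⇒ 109 = 3² + 10².
  137: 137 − 1² = 136, 137 − 2² = 133, 137 − 3² = 128, 137 − 4² = 121 = 11² ⇒ 137 = 4² + 11².
  Combine using the Brahmagupta–Fibonacci identity (a² + b²)(c² + d²) = (ac − bd)² + (ad + bc)² = (ac + bd)² + (ad − bc)²:
  109 · 137 = 14933: from (3² + 10²)(4² + 11²), take (3·4 − 10·11, 3·11 + 10·4) = (12 − 110, 33 + 40) = (-98, 73); dropping signs (only squares matter) gives (98, 73); check 98² + 73² = 9604 + 5329 = 14933 ✓.
Step 4: Order so x ≤ y and verify: 73² + 98² = 5329 + 9604 = 14933 = n. ✓

n = 14933 = 73² + 98² (one valid representation with x ≤ y).


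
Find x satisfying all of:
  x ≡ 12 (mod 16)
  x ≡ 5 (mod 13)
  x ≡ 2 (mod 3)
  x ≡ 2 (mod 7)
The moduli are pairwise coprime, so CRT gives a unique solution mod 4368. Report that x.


Product of moduli M = 16 · 13 · 3 · 7 = 4368.
Merge one congruence at a time:
  Start: x ≡ 12 (mod 16).
  Combine with x ≡ 5 (mod 13); new modulus lcm = 208.
    Write x = 12 + 16·t and substitute into x ≡ 5 (mod 13): 16·t ≡ 5 − 12 = -7 (mod 13).
    Reduce coefficients mod 13: 3·t ≡ 6 (mod 13).
    The inverse of 3 mod 13 is 9 (since 3·9 = 27 = 2·13 + 1), so t ≡ 9·6 = 54 ≡ 2 (mod 13).
    Then x = 12 + 16·2 = 44, valid modulo lcm(16, 13) = 208: x ≡ 44 (mod 208).
  Combine with x ≡ 2 (mod 3); new modulus lcm = 624.
    Write x = 44 + 208·t and substitute into x ≡ 2 (mod 3): 208·t ≡ 2 − 44 = -42 (mod 3).
    Reduce coefficients mod 3: 1·t ≡ 0 (mod 3).
    So t ≡ 0 (mod 3).
    Then x = 44 + 208·0 = 44, valid modulo lcm(208, 3) = 624: x ≡ 44 (mod 624).
  Combine with x ≡ 2 (mod 7); new modulus lcm = 4368.
    Write x = 44 + 624·t and substitute into x ≡ 2 (mod 7): 624·t ≡ 2 − 44 = -42 (mod 7).
    Reduce coefficients mod 7: 1·t ≡ 0 (mod 7).
    So t ≡ 0 (mod 7).
    Then x = 44 + 624·0 = 44, valid modulo lcm(624, 7) = 4368: x ≡ 44 (mod 4368).
Verify against each original: 44 mod 16 = 12, 44 mod 13 = 5, 44 mod 3 = 2, 44 mod 7 = 2.

x ≡ 44 (mod 4368).


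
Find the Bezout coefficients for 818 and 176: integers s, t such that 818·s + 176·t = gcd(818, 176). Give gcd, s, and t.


Euclidean algorithm on (818, 176) — divide until remainder is 0:
  818 = 4 · 176 + 114
  176 = 1 · 114 + 62
  114 = 1 · 62 + 52
  62 = 1 · 52 + 10
  52 = 5 · 10 + 2
  10 = 5 · 2 + 0
gcd(818, 176) = 2.
Track Bezout coefficients alongside the remainders: start with r₀ = 818 = a·1 + b·0 (s = 1, t = 0) and r₁ = 176 = a·0 + b·1 (s = 0, t = 1); each new remainder r_{k+1} = r_{k-1} − q_k·r_k inherits s_{k+1} = s_{k-1} − q_k·s_k, t_{k+1} = t_{k-1} − q_k·t_k, so r_k = a·s_k + b·t_k at every step:
  q = 4: r = 114, s = 1 − 4·0 = 1, t = 0 − 4·1 = -4  (check: 818·1 + 176·(-4) = 114)
  q = 1: r = 62, s = 0 − 1·1 = -1, t = 1 − 1·(-4) = 5  (check: 818·(-1) + 176·5 = 62)
  q = 1: r = 52, s = 1 − 1·(-1) = 2, t = -4 − 1·5 = -9  (check: 818·2 + 176·(-9) = 52)
  q = 1: r = 10, s = -1 − 1·2 = -3, t = 5 − 1·(-9) = 14  (check: 818·(-3) + 176·14 = 10)
  q = 5: r = 2, s = 2 − 5·(-3) = 17, t = -9 − 5·14 = -79  (check: 818·17 + 176·(-79) = 2)
The row with r = 2 (the gcd) gives the Bezout coefficients s = 17, t = -79.
Result: 818 · (17) + 176 · (-79) = 2.

gcd(818, 176) = 2; s = 17, t = -79 (check: 818·17 + 176·(-79) = 2).


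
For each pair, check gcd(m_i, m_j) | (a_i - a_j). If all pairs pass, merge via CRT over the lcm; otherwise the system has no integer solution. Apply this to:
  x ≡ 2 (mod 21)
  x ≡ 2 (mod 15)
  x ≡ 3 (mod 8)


Moduli 21, 15, 8 are not pairwise coprime, so CRT works modulo lcm(m_i) when all pairwise compatibility conditions hold.
Pairwise compatibility: gcd(m_i, m_j) must divide a_i - a_j for every pair.
Merge one congruence at a time:
  Start: x ≡ 2 (mod 21).
  Combine with x ≡ 2 (mod 15): gcd(21, 15) = 3; 2 - 2 = 0, which IS divisible by 3, so compatible.
    Write x = 2 + 21·t and substitute into x ≡ 2 (mod 15): 21·t ≡ 2 − 2 = 0 (mod 15).
    Divide the congruence (and modulus) by g = 3: 7·t ≡ 0 (mod 5).
    Reduce coefficients mod 5: 2·t ≡ 0 (mod 5).
    The inverse of 2 mod 5 is 3 (since 2·3 = 6 = 1·5 + 1), so t ≡ 3·0 = 0 ≡ 0 (mod 5).
    Then x = 2 + 21·0 = 2, valid modulo lcm(21, 15) = 105: x ≡ 2 (mod 105).
  Combine with x ≡ 3 (mod 8): gcd(105, 8) = 1; 3 - 2 = 1, which IS divisible by 1, so compatible.
    Write x = 2 + 105·t and substitute into x ≡ 3 (mod 8): 105·t ≡ 3 − 2 = 1 (mod 8).
    Reduce coefficients mod 8: 1·t ≡ 1 (mod 8).
    So t ≡ 1 (mod 8).
    Then x = 2 + 105·1 = 107, valid modulo lcm(105, 8) = 840: x ≡ 107 (mod 840).
Verify: 107 mod 21 = 2, 107 mod 15 = 2, 107 mod 8 = 3.

x ≡ 107 (mod 840).


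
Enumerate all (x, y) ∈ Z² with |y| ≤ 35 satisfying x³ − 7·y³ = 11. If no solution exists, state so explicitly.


The equation is x³ - 7y³ = 11. For fixed y, x³ = 7·y³ + 11, so a solution requires the RHS to be a perfect cube.
Strategy: iterate y from -35 to 35, compute RHS = 7·y³ + 11, and check whether it is a (positive or negative) perfect cube.
Check small values of y:
  y = 0: RHS = 11 is not a perfect cube.
  y = 1: RHS = 18 is not a perfect cube.
  y = -1: RHS = 4 is not a perfect cube.
  y = 2: RHS = 67 is not a perfect cube.
  y = -2: RHS = -45 is not a perfect cube.
  y = 3: RHS = 200 is not a perfect cube.
  y = -3: RHS = -178 is not a perfect cube.
Continuing the search up to |y| = 35 finds no solutions either.
No (x, y) in the scanned range satisfies the equation.

No integer solutions with |y| ≤ 35.


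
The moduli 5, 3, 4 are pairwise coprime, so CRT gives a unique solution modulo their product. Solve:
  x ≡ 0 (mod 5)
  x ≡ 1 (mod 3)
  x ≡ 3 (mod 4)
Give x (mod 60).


Moduli 5, 3, 4 are pairwise coprime; by CRT there is a unique solution modulo M = 5 · 3 · 4 = 60.
Solve pairwise, accumulating the modulus:
  Start with x ≡ 0 (mod 5).
  Combine with x ≡ 1 (mod 3): since gcd(5, 3) = 1, we get a unique residue mod 15.
    Write x = 0 + 5·t and substitute into x ≡ 1 (mod 3): 5·t ≡ 1 − 0 = 1 (mod 3).
    Reduce coefficients mod 3: 2·t ≡ 1 (mod 3).
    The inverse of 2 mod 3 is 2 (since 2·2 = 4 = 1·3 + 1), so t ≡ 2·1 = 2 ≡ 2 (mod 3).
    Then x = 0 + 5·2 = 10, valid modulo lcm(5, 3) = 15: x ≡ 10 (mod 15).
  Combine with x ≡ 3 (mod 4): since gcd(15, 4) = 1, we get a unique residue mod 60.
    Write x = 10 + 15·t and substitute into x ≡ 3 (mod 4): 15·t ≡ 3 − 10 = -7 (mod 4).
    Reduce coefficients mod 4: 3·t ≡ 1 (mod 4).
    The inverse of 3 mod 4 is 3 (since 3·3 = 9 = 2·4 + 1), so t ≡ 3·1 = 3 ≡ 3 (mod 4).
    Then x = 10 + 15·3 = 55, valid modulo lcm(15, 4) = 60: x ≡ 55 (mod 60).
Verify: 55 mod 5 = 0 ✓, 55 mod 3 = 1 ✓, 55 mod 4 = 3 ✓.

x ≡ 55 (mod 60).


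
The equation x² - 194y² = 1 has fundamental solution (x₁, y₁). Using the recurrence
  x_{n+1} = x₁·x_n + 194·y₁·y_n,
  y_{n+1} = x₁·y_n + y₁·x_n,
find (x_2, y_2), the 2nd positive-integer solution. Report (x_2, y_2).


Step 1: Find the fundamental solution (x₁, y₁) of x² - 194y² = 1.
  Expand √194 as a continued fraction. a₀ = ⌊√194⌋ = 13; iterate m_{k+1} = d_k·a_k − m_k, d_{k+1} = (194 − m_{k+1}²)/d_k, a_{k+1} = ⌊(a₀ + m_{k+1})/d_{k+1}⌋ (starting m₀ = 0, d₀ = 1), with convergents p_k = a_k·p_{k-1} + p_{k-2}, q_k = a_k·q_{k-1} + q_{k-2} (p₋₁ = 1, q₋₁ = 0):
  k = 0: a₀ = 13; p₀/q₀ = 13/1; p₀² − 194·q₀² = 169 − 194 = -25.
  k = 1: m = 13, d = 25, a = ⌊(13 + 13)/25⌋ = 1; p/q = (1·13 + 1)/(1·1 + 0) = 14/1; p² − 194·q² = 196 − 194 = 2.
  k = 2: m = 12, d = 2, a = ⌊(13 + 12)/2⌋ = 12; p/q = (12·14 + 13)/(12·1 + 1) = 181/13; p² − 194·q² = 32761 − 32786 = -25.
  k = 3: m = 12, d = 25, a = ⌊(13 + 12)/25⌋ = 1; p/q = (1·181 + 14)/(1·13 + 1) = 195/14; p² − 194·q² = 38025 − 38024 = 1.
  The first convergent with p² − 194·q² = 1 gives the fundamental solution (x₁, y₁) = (195, 14).
Step 2: Apply the recurrence (x_{n+1}, y_{n+1}) = (x₁x_n + 194y₁y_n, x₁y_n + y₁x_n) repeatedly.
  From (x_1, y_1) = (195, 14): x_2 = 195·195 + 194·14·14 = 76049; y_2 = 195·14 + 14·195 = 5460.
Step 3: Verify x_2² - 194·y_2² = 5783450401 - 5783450400 = 1 (should be 1). ✓

(x_1, y_1) = (195, 14); (x_2, y_2) = (76049, 5460).


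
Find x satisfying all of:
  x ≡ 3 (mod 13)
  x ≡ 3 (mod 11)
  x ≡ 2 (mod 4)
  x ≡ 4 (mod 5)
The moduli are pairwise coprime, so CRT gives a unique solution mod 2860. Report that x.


Product of moduli M = 13 · 11 · 4 · 5 = 2860.
Merge one congruence at a time:
  Start: x ≡ 3 (mod 13).
  Combine with x ≡ 3 (mod 11); new modulus lcm = 143.
    Write x = 3 + 13·t and substitute into x ≡ 3 (mod 11): 13·t ≡ 3 − 3 = 0 (mod 11).
    Reduce coefficients mod 11: 2·t ≡ 0 (mod 11).
    The inverse of 2 mod 11 is 6 (since 2·6 = 12 = 1·11 + 1), so t ≡ 6·0 = 0 ≡ 0 (mod 11).
    Then x = 3 + 13·0 = 3, valid modulo lcm(13, 11) = 143: x ≡ 3 (mod 143).
  Combine with x ≡ 2 (mod 4); new modulus lcm = 572.
    Write x = 3 + 143·t and substitute into x ≡ 2 (mod 4): 143·t ≡ 2 − 3 = -1 (mod 4).
    Reduce coefficients mod 4: 3·t ≡ 3 (mod 4).
    The inverse of 3 mod 4 is 3 (since 3·3 = 9 = 2·4 + 1), so t ≡ 3·3 = 9 ≡ 1 (mod 4).
    Then x = 3 + 143·1 = 146, valid modulo lcm(143, 4) = 572: x ≡ 146 (mod 572).
  Combine with x ≡ 4 (mod 5); new modulus lcm = 2860.
    Write x = 146 + 572·t and substitute into x ≡ 4 (mod 5): 572·t ≡ 4 − 146 = -142 (mod 5).
    Reduce coefficients mod 5: 2·t ≡ 3 (mod 5).
    The inverse of 2 mod 5 is 3 (since 2·3 = 6 = 1·5 + 1), so t ≡ 3·3 = 9 ≡ 4 (mod 5).
    Then x = 146 + 572·4 = 2434, valid modulo lcm(572, 5) = 2860: x ≡ 2434 (mod 2860).
Verify against each original: 2434 mod 13 = 3, 2434 mod 11 = 3, 2434 mod 4 = 2, 2434 mod 5 = 4.

x ≡ 2434 (mod 2860).


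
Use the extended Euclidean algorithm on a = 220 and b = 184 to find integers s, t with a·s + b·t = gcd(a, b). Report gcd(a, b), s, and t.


Euclidean algorithm on (220, 184) — divide until remainder is 0:
  220 = 1 · 184 + 36
  184 = 5 · 36 + 4
  36 = 9 · 4 + 0
gcd(220, 184) = 4.
Track Bezout coefficients alongside the remainders: start with r₀ = 220 = a·1 + b·0 (s = 1, t = 0) and r₁ = 184 = a·0 + b·1 (s = 0, t = 1); each new remainder r_{k+1} = r_{k-1} − q_k·r_k inherits s_{k+1} = s_{k-1} − q_k·s_k, t_{k+1} = t_{k-1} − q_k·t_k, so r_k = a·s_k + b·t_k at every step:
  q = 1: r = 36, s = 1 − 1·0 = 1, t = 0 − 1·1 = -1  (check: 220·1 + 184·(-1) = 36)
  q = 5: r = 4, s = 0 − 5·1 = -5, t = 1 − 5·(-1) = 6  (check: 220·(-5) + 184·6 = 4)
The row with r = 4 (the gcd) gives the Bezout coefficients s = -5, t = 6.
Result: 220 · (-5) + 184 · (6) = 4.

gcd(220, 184) = 4; s = -5, t = 6 (check: 220·(-5) + 184·6 = 4).


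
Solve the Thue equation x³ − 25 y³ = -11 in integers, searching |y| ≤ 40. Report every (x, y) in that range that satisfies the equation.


The equation is x³ - 25y³ = -11. For fixed y, x³ = 25·y³ − 11, so a solution requires the RHS to be a perfect cube.
Strategy: iterate y from -40 to 40, compute RHS = 25·y³ − 11, and check whether it is a (positive or negative) perfect cube.
Check small values of y:
  y = 0: RHS = -11 is not a perfect cube.
  y = 1: RHS = 14 is not a perfect cube.
  y = -1: RHS = -36 is not a perfect cube.
  y = 2: RHS = 189 is not a perfect cube.
  y = -2: RHS = -211 is not a perfect cube.
  y = 3: RHS = 664 is not a perfect cube.
  y = -3: RHS = -686 is not a perfect cube.
Continuing the search up to |y| = 40 finds no solutions either.
No (x, y) in the scanned range satisfies the equation.

No integer solutions with |y| ≤ 40.


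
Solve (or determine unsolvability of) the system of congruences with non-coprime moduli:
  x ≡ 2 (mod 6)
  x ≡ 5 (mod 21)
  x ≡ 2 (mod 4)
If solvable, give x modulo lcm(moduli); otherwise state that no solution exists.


Moduli 6, 21, 4 are not pairwise coprime, so CRT works modulo lcm(m_i) when all pairwise compatibility conditions hold.
Pairwise compatibility: gcd(m_i, m_j) must divide a_i - a_j for every pair.
Merge one congruence at a time:
  Start: x ≡ 2 (mod 6).
  Combine with x ≡ 5 (mod 21): gcd(6, 21) = 3; 5 - 2 = 3, which IS divisible by 3, so compatible.
    Write x = 2 + 6·t and substitute into x ≡ 5 (mod 21): 6·t ≡ 5 − 2 = 3 (mod 21).
    Divide the congruence (and modulus) by g = 3: 2·t ≡ 1 (mod 7).
    The inverse of 2 mod 7 is 4 (since 2·4 = 8 = 1·7 + 1), so t ≡ 4·1 = 4 ≡ 4 (mod 7).
    Then x = 2 + 6·4 = 26, valid modulo lcm(6, 21) = 42: x ≡ 26 (mod 42).
  Combine with x ≡ 2 (mod 4): gcd(42, 4) = 2; 2 - 26 = -24, which IS divisible by 2, so compatible.
    Write x = 26 + 42·t and substitute into x ≡ 2 (mod 4): 42·t ≡ 2 − 26 = -24 (mod 4).
    Divide the congruence (and modulus) by g = 2: 21·t ≡ -12 (mod 2).
    Reduce coefficients mod 2: 1·t ≡ 0 (mod 2).
    So t ≡ 0 (mod 2).
    Then x = 26 + 42·0 = 26, valid modulo lcm(42, 4) = 84: x ≡ 26 (mod 84).
Verify: 26 mod 6 = 2, 26 mod 21 = 5, 26 mod 4 = 2.

x ≡ 26 (mod 84).


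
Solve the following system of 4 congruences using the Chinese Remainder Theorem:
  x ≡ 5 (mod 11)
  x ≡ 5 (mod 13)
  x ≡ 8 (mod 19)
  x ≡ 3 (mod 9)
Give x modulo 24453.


Product of moduli M = 11 · 13 · 19 · 9 = 24453.
Merge one congruence at a time:
  Start: x ≡ 5 (mod 11).
  Combine with x ≡ 5 (mod 13); new modulus lcm = 143.
    Write x = 5 + 11·t and substitute into x ≡ 5 (mod 13): 11·t ≡ 5 − 5 = 0 (mod 13).
    The inverse of 11 mod 13 is 6 (since 11·6 = 66 = 5·13 + 1), so t ≡ 6·0 = 0 ≡ 0 (mod 13).
    Then x = 5 + 11·0 = 5, valid modulo lcm(11, 13) = 143: x ≡ 5 (mod 143).
  Combine with x ≡ 8 (mod 19); new modulus lcm = 2717.
    Write x = 5 + 143·t and substitute into x ≡ 8 (mod 19): 143·t ≡ 8 − 5 = 3 (mod 19).
    Reduce coefficients mod 19: 10·t ≡ 3 (mod 19).
    The inverse of 10 mod 19 is 2 (since 10·2 = 20 = 1·19 + 1), so t ≡ 2·3 = 6 ≡ 6 (mod 19).
    Then x = 5 + 143·6 = 863, valid modulo lcm(143, 19) = 2717: x ≡ 863 (mod 2717).
  Combine with x ≡ 3 (mod 9); new modulus lcm = 24453.
    Write x = 863 + 2717·t and substitute into x ≡ 3 (mod 9): 2717·t ≡ 3 − 863 = -860 (mod 9).
    Reduce coefficients mod 9: 8·t ≡ 4 (mod 9).
    The inverse of 8 mod 9 is 8 (since 8·8 = 64 = 7·9 + 1), so t ≡ 8·4 = 32 ≡ 5 (mod 9).
    Then x = 863 + 2717·5 = 14448, valid modulo lcm(2717, 9) = 24453: x ≡ 14448 (mod 24453).
Verify against each original: 14448 mod 11 = 5, 14448 mod 13 = 5, 14448 mod 19 = 8, 14448 mod 9 = 3.

x ≡ 14448 (mod 24453).
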